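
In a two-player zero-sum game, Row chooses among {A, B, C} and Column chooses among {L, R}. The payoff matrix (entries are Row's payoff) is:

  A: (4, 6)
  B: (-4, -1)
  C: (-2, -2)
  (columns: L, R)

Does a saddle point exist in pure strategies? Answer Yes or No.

Row minima: A → 4, B → -4, C → -2; maximin = 4.
Column maxima: L → 4, R → 6; minimax = 4.
maximin = minimax = 4, so a saddle point exists.

Yes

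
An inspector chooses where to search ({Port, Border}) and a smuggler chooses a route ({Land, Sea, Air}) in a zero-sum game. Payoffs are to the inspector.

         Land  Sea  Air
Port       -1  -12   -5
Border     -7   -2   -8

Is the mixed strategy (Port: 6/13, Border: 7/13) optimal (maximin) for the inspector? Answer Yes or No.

Against Land this mix gives (6/13)·(-1) + (7/13)·(-7) = -55/13.
Against Sea this mix gives (6/13)·(-12) + (7/13)·(-2) = -86/13.
Against Air this mix gives (6/13)·(-5) + (7/13)·(-8) = -86/13.
All of the smuggler's active replies (Sea, Air) yield -86/13, and no column does worse for the inspector. The mix makes the smuggler indifferent and guarantees -86/13, so it is optimal.

Yes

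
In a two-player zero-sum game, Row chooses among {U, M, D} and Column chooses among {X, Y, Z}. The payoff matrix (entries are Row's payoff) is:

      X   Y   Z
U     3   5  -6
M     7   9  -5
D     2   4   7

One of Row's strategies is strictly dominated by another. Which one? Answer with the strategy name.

U

M gives a strictly higher payoff than U against every column: 7 > 3, 9 > 5, -5 > -6.
So U is strictly dominated and Row never plays it.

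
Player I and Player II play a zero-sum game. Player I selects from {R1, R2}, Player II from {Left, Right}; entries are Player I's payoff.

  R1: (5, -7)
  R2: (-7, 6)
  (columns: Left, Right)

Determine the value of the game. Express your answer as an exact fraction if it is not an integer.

Row minima: R1 → -7, R2 → -7; maximin = -7.
Column maxima: Left → 5, Right → 6; minimax = 5.
-7 ≠ 5, so there is no saddle point; optimal play is mixed.
Let Player I play R1 with probability p. Expected payoff against Left: 5p + (-7)(1−p) = 12p − 7; against Right: (-7)p + 6(1−p) = −13p + 6.
Setting these equal: 12p − 7 = −13p + 6 ⇒ 25p = 13 ⇒ p = 13/25, and the value is (12)·(13/25) − 7 = -19/25.
For Player II: with q = P(Left), equating R1's and R2's payoffs gives 12q − 7 = −13q + 6 ⇒ q = 13/25.

-19/25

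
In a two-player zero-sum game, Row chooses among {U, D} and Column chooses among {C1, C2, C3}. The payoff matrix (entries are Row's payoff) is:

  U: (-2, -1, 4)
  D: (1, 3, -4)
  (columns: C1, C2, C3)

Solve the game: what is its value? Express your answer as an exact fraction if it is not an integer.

Row minima: U → -2, D → -4; maximin = -2.
Column maxima: C1 → 1, C2 → 3, C3 → 4; minimax = 1.
-2 ≠ 1, so there is no saddle point; optimal play is mixed.
C2 is strictly dominated by C1 (it gives Row strictly more in every row), so Column never plays it.
On the remaining 2×2 (U, D vs C1, C3):
Let Row play U with probability p. Expected payoff against C1: (-2)p + 1(1−p) = −3p + 1; against C3: 4p + (-4)(1−p) = 8p − 4.
Setting these equal: −3p + 1 = 8p − 4 ⇒ −11p = -5 ⇒ p = 5/11, and the value is (-3)·(5/11) + 1 = -4/11.
For Column: with q = P(C1), equating U's and D's payoffs gives −6q + 4 = 5q − 4 ⇒ q = 8/11.

-4/11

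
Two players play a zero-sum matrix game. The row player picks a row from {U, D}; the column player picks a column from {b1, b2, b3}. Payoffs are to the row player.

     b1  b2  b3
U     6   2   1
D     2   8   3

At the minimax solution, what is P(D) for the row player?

5/6

Row minima: U → 1, D → 2; maximin = 2.
Column maxima: b1 → 6, b2 → 8, b3 → 3; minimax = 3.
2 ≠ 3, so there is no saddle point; optimal play is mixed.
b2 is strictly dominated by b3 (it gives the row player strictly more in every row), so the column player never plays it.
On the remaining 2×2 (U, D vs b1, b3):
Let the row player play U with probability p. Expected payoff against b1: 6p + 2(1−p) = 4p + 2; against b3: 1p + 3(1−p) = −2p + 3.
Setting these equal: 4p + 2 = −2p + 3 ⇒ 6p = 1 ⇒ p = 1/6, and the value is (4)·(1/6) + 2 = 8/3.
For the column player: with q = P(b1), equating U's and D's payoffs gives 5q + 1 = −q + 3 ⇒ q = 1/3.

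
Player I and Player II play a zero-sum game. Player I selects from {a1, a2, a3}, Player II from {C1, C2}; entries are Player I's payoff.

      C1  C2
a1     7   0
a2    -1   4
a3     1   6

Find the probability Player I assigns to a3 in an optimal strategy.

7/12

Row minima: a1 → 0, a2 → -1, a3 → 1; maximin = 1.
Column maxima: C1 → 7, C2 → 6; minimax = 6.
1 ≠ 6, so there is no saddle point; optimal play is mixed.
a2 is strictly dominated by a3, so Player I never plays it.
On the remaining 2×2 (a1, a3 vs C1, C2):
Let Player I play a1 with probability p. Expected payoff against C1: 7p + 1(1−p) = 6p + 1; against C2: 0p + 6(1−p) = −6p + 6.
Setting these equal: 6p + 1 = −6p + 6 ⇒ 12p = 5 ⇒ p = 5/12, and the value is (6)·(5/12) + 1 = 7/2.
For Player II: with q = P(C1), equating a1's and a3's payoffs gives 7q = −5q + 6 ⇒ q = 1/2.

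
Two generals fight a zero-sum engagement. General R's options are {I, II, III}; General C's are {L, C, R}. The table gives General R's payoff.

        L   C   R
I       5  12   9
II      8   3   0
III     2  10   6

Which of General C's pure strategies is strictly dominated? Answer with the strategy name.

R holds General R's payoff strictly below C in every row: 9 < 12, 0 < 3, 6 < 10.
So C is strictly dominated for General C.

C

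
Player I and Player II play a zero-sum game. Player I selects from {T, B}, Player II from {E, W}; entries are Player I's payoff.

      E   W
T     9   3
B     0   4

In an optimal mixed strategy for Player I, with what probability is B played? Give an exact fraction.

3/5

Row minima: T → 3, B → 0; maximin = 3.
Column maxima: E → 9, W → 4; minimax = 4.
3 ≠ 4, so there is no saddle point; optimal play is mixed.
Let Player I play T with probability p. Expected payoff against E: 9p + 0(1−p) = 9p; against W: 3p + 4(1−p) = −p + 4.
Setting these equal: 9p = −p + 4 ⇒ 10p = 4 ⇒ p = 2/5, and the value is (9)·(2/5) = 18/5.
For Player II: with q = P(E), equating T's and B's payoffs gives 6q + 3 = −4q + 4 ⇒ q = 1/10.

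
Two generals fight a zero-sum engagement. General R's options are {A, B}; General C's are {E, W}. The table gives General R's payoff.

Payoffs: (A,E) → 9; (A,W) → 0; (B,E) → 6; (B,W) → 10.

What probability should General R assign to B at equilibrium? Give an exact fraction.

Row minima: A → 0, B → 6; maximin = 6.
Column maxima: E → 9, W → 10; minimax = 9.
6 ≠ 9, so there is no saddle point; optimal play is mixed.
Let General R play A with probability p. Expected payoff against E: 9p + 6(1−p) = 3p + 6; against W: 0p + 10(1−p) = −10p + 10.
Setting these equal: 3p + 6 = −10p + 10 ⇒ 13p = 4 ⇒ p = 4/13, and the value is (3)·(4/13) + 6 = 90/13.
For General C: with q = P(E), equating A's and B's payoffs gives 9q = −4q + 10 ⇒ q = 10/13.

9/13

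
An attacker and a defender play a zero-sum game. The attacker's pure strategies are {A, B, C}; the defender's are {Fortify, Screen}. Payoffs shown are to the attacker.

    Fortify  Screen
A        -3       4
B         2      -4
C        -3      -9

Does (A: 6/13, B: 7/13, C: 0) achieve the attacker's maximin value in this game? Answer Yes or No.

Yes

Against Fortify this mix gives (6/13)·(-3) + (7/13)·2 = -4/13.
Against Screen this mix gives (6/13)·4 + (7/13)·(-4) = -4/13.
All of the defender's active replies (Fortify, Screen) yield -4/13, and no column does worse for the attacker. The mix makes the defender indifferent and guarantees -4/13, so it is optimal.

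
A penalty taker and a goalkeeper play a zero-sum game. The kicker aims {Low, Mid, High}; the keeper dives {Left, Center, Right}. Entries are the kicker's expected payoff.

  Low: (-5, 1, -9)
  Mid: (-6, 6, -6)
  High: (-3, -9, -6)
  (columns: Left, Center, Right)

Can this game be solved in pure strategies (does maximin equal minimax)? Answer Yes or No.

Yes

Row minima: Low → -9, Mid → -6, High → -9; maximin = -6.
Column maxima: Left → -3, Center → 6, Right → -6; minimax = -6.
maximin = minimax = -6, so a saddle point exists.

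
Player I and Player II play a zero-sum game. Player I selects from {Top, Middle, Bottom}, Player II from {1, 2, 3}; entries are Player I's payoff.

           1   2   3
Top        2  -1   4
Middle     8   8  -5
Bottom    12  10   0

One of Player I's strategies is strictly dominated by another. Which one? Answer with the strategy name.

Middle

Bottom gives a strictly higher payoff than Middle against every column: 12 > 8, 10 > 8, 0 > -5.
So Middle is strictly dominated and Player I never plays it.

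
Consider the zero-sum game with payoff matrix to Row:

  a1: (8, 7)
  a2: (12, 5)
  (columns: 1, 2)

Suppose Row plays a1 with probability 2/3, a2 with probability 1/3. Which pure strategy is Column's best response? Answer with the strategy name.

If Column plays 1, Row's expected payoff is (2/3)·8 + (1/3)·12 = 28/3.
If Column plays 2, Row's expected payoff is (2/3)·7 + (1/3)·5 = 19/3.
Column minimizes Row's payoff; the smallest is 19/3, so the best response is 2.

2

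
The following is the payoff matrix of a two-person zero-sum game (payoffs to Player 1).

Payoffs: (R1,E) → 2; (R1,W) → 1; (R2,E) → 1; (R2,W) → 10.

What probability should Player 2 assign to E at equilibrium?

Row minima: R1 → 1, R2 → 1; maximin = 1.
Column maxima: E → 2, W → 10; minimax = 2.
1 ≠ 2, so there is no saddle point; optimal play is mixed.
Let Player 1 play R1 with probability p. Expected payoff against E: 2p + 1(1−p) = p + 1; against W: 1p + 10(1−p) = −9p + 10.
Setting these equal: p + 1 = −9p + 10 ⇒ 10p = 9 ⇒ p = 9/10, and the value is (1)·(9/10) + 1 = 19/10.
For Player 2: with q = P(E), equating R1's and R2's payoffs gives q + 1 = −9q + 10 ⇒ q = 9/10.

9/10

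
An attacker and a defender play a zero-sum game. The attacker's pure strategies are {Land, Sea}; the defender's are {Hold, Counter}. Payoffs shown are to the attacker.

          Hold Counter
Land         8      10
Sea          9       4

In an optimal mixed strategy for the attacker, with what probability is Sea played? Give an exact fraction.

2/7

Row minima: Land → 8, Sea → 4; maximin = 8.
Column maxima: Hold → 9, Counter → 10; minimax = 9.
8 ≠ 9, so there is no saddle point; optimal play is mixed.
Let the attacker play Land with probability p. Expected payoff against Hold: 8p + 9(1−p) = −p + 9; against Counter: 10p + 4(1−p) = 6p + 4.
Setting these equal: −p + 9 = 6p + 4 ⇒ −7p = -5 ⇒ p = 5/7, and the value is (-1)·(5/7) + 9 = 58/7.
For the defender: with q = P(Hold), equating Land's and Sea's payoffs gives −2q + 10 = 5q + 4 ⇒ q = 6/7.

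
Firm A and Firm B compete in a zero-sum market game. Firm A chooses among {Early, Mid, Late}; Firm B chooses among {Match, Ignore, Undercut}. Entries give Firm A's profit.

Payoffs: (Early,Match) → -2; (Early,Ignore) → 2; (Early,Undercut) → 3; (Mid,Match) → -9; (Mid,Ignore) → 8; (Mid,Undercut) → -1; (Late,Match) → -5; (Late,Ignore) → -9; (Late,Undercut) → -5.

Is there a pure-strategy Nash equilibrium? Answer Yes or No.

Row minima: Early → -2, Mid → -9, Late → -9; maximin = -2.
Column maxima: Match → -2, Ignore → 8, Undercut → 3; minimax = -2.
maximin = minimax = -2, so a saddle point exists.

Yes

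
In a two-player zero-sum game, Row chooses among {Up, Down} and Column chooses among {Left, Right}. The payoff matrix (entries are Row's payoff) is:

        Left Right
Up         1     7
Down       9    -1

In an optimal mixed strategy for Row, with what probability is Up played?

5/8

Row minima: Up → 1, Down → -1; maximin = 1.
Column maxima: Left → 9, Right → 7; minimax = 7.
1 ≠ 7, so there is no saddle point; optimal play is mixed.
Let Row play Up with probability p. Expected payoff against Left: 1p + 9(1−p) = −8p + 9; against Right: 7p + (-1)(1−p) = 8p − 1.
Setting these equal: −8p + 9 = 8p − 1 ⇒ −16p = -10 ⇒ p = 5/8, and the value is (-8)·(5/8) + 9 = 4.
For Column: with q = P(Left), equating Up's and Down's payoffs gives −6q + 7 = 10q − 1 ⇒ q = 1/2.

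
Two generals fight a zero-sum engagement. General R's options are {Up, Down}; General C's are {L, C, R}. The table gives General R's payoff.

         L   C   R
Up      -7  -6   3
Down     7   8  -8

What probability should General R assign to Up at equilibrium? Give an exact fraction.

Row minima: Up → -7, Down → -8; maximin = -7.
Column maxima: L → 7, C → 8, R → 3; minimax = 3.
-7 ≠ 3, so there is no saddle point; optimal play is mixed.
C is strictly dominated by L (it gives General R strictly more in every row), so General C never plays it.
On the remaining 2×2 (Up, Down vs L, R):
Let General R play Up with probability p. Expected payoff against L: (-7)p + 7(1−p) = −14p + 7; against R: 3p + (-8)(1−p) = 11p − 8.
Setting these equal: −14p + 7 = 11p − 8 ⇒ −25p = -15 ⇒ p = 3/5, and the value is (-14)·(3/5) + 7 = -7/5.
For General C: with q = P(L), equating Up's and Down's payoffs gives −10q + 3 = 15q − 8 ⇒ q = 11/25.

3/5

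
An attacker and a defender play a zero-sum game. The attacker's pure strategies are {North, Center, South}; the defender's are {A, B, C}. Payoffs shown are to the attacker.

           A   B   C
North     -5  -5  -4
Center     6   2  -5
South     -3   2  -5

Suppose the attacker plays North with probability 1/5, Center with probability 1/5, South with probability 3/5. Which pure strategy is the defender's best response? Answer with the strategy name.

If the defender plays A, the attacker's expected payoff is (1/5)·(-5) + (1/5)·6 + (3/5)·(-3) = -8/5.
If the defender plays B, the attacker's expected payoff is (1/5)·(-5) + (1/5)·2 + (3/5)·2 = 3/5.
If the defender plays C, the attacker's expected payoff is (1/5)·(-4) + (1/5)·(-5) + (3/5)·(-5) = -24/5.
The defender minimizes the attacker's payoff; the smallest is -24/5, so the best response is C.

C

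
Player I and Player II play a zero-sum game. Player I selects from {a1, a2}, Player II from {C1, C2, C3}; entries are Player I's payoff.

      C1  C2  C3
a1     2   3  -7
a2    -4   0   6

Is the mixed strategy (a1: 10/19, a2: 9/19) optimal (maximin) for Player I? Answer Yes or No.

Against C1 this mix gives (10/19)·2 + (9/19)·(-4) = -16/19.
Against C2 this mix gives (10/19)·3 + (9/19)·0 = 30/19.
Against C3 this mix gives (10/19)·(-7) + (9/19)·6 = -16/19.
All of Player II's active replies (C1, C3) yield -16/19, and no column does worse for Player I. The mix makes Player II indifferent and guarantees -16/19, so it is optimal.

Yes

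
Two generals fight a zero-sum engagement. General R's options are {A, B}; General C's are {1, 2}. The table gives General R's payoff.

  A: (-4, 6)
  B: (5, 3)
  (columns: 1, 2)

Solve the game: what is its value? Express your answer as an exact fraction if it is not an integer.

Row minima: A → -4, B → 3; maximin = 3.
Column maxima: 1 → 5, 2 → 6; minimax = 5.
3 ≠ 5, so there is no saddle point; optimal play is mixed.
Let General R play A with probability p. Expected payoff against 1: (-4)p + 5(1−p) = −9p + 5; against 2: 6p + 3(1−p) = 3p + 3.
Setting these equal: −9p + 5 = 3p + 3 ⇒ −12p = -2 ⇒ p = 1/6, and the value is (-9)·(1/6) + 5 = 7/2.
For General C: with q = P(1), equating A's and B's payoffs gives −10q + 6 = 2q + 3 ⇒ q = 1/4.

7/2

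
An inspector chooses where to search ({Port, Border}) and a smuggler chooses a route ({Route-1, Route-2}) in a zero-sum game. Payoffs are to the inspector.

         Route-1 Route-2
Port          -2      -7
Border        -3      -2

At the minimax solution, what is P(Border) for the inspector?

5/6

Row minima: Port → -7, Border → -3; maximin = -3.
Column maxima: Route-1 → -2, Route-2 → -2; minimax = -2.
-3 ≠ -2, so there is no saddle point; optimal play is mixed.
Let the inspector play Port with probability p. Expected payoff against Route-1: (-2)p + (-3)(1−p) = p − 3; against Route-2: (-7)p + (-2)(1−p) = −5p − 2.
Setting these equal: p − 3 = −5p − 2 ⇒ 6p = 1 ⇒ p = 1/6, and the value is (1)·(1/6) − 3 = -17/6.
For the smuggler: with q = P(Route-1), equating Port's and Border's payoffs gives 5q − 7 = −q − 2 ⇒ q = 5/6.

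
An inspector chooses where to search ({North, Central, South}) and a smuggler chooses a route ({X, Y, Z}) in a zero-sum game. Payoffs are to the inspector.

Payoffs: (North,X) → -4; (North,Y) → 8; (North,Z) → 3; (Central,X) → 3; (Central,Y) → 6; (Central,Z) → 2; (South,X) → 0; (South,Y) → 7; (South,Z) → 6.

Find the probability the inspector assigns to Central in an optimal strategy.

6/7

Row minima: North → -4, Central → 2, South → 0; maximin = 2.
Column maxima: X → 3, Y → 8, Z → 6; minimax = 3.
2 ≠ 3, so there is no saddle point; optimal play is mixed.
Y is strictly dominated by X (it gives the inspector strictly more in every row), so the smuggler never plays it.
With Y eliminated, North is strictly dominated by South (South gives the inspector strictly more in every remaining column), so the inspector never plays it.
On the remaining 2×2 (Central, South vs X, Z):
Let the inspector play Central with probability p. Expected payoff against X: 3p + 0(1−p) = 3p; against Z: 2p + 6(1−p) = −4p + 6.
Setting these equal: 3p = −4p + 6 ⇒ 7p = 6 ⇒ p = 6/7, and the value is (3)·(6/7) = 18/7.
For the smuggler: with q = P(X), equating Central's and South's payoffs gives q + 2 = −6q + 6 ⇒ q = 4/7.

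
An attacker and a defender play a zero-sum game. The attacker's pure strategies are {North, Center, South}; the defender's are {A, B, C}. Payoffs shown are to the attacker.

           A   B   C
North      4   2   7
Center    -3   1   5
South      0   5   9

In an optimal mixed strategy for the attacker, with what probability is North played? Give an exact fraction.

5/7

Row minima: North → 2, Center → -3, South → 0; maximin = 2.
Column maxima: A → 4, B → 5, C → 9; minimax = 4.
2 ≠ 4, so there is no saddle point; optimal play is mixed.
Center is strictly dominated by North, so the attacker never plays it.
C is strictly dominated by A (it gives the attacker strictly more in every row), so the defender never plays it.
On the remaining 2×2 (North, South vs A, B):
Let the attacker play North with probability p. Expected payoff against A: 4p + 0(1−p) = 4p; against B: 2p + 5(1−p) = −3p + 5.
Setting these equal: 4p = −3p + 5 ⇒ 7p = 5 ⇒ p = 5/7, and the value is (4)·(5/7) = 20/7.
For the defender: with q = P(A), equating North's and South's payoffs gives 2q + 2 = −5q + 5 ⇒ q = 3/7.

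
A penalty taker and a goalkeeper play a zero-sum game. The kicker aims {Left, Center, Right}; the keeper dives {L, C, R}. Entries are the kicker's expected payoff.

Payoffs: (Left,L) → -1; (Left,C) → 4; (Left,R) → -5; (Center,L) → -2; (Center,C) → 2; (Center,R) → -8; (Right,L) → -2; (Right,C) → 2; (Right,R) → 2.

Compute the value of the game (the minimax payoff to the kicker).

-3/2

Row minima: Left → -5, Center → -8, Right → -2; maximin = -2.
Column maxima: L → -1, C → 4, R → 2; minimax = -1.
-2 ≠ -1, so there is no saddle point; optimal play is mixed.
Center is strictly dominated by Left, so the kicker never plays it.
C is strictly dominated by L (it gives the kicker strictly more in every row), so the keeper never plays it.
On the remaining 2×2 (Left, Right vs L, R):
Let the kicker play Left with probability p. Expected payoff against L: (-1)p + (-2)(1−p) = p − 2; against R: (-5)p + 2(1−p) = −7p + 2.
Setting these equal: p − 2 = −7p + 2 ⇒ 8p = 4 ⇒ p = 1/2, and the value is (1)·(1/2) − 2 = -3/2.
For the keeper: with q = P(L), equating Left's and Right's payoffs gives 4q − 5 = −4q + 2 ⇒ q = 7/8.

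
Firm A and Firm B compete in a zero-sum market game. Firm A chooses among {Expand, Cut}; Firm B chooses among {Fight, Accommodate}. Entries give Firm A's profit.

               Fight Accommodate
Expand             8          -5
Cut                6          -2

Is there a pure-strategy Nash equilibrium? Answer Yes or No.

Row minima: Expand → -5, Cut → -2; maximin = -2.
Column maxima: Fight → 8, Accommodate → -2; minimax = -2.
maximin = minimax = -2, so a saddle point exists.

Yes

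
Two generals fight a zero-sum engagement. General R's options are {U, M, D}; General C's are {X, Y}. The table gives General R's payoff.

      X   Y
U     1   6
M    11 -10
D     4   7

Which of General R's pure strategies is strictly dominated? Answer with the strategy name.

U

D gives a strictly higher payoff than U against every column: 4 > 1, 7 > 6.
So U is strictly dominated and General R never plays it.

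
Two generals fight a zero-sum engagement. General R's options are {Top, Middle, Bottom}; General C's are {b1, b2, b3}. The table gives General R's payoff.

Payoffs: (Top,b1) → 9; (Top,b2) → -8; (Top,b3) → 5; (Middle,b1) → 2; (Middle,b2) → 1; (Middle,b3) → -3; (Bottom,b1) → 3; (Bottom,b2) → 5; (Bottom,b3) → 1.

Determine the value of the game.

33/17

Row minima: Top → -8, Middle → -3, Bottom → 1; maximin = 1.
Column maxima: b1 → 9, b2 → 5, b3 → 5; minimax = 5.
1 ≠ 5, so there is no saddle point; optimal play is mixed.
Middle is strictly dominated by Bottom, so General R never plays it.
b1 is strictly dominated by b3 (it gives General R strictly more in every row), so General C never plays it.
On the remaining 2×2 (Top, Bottom vs b2, b3):
Let General R play Top with probability p. Expected payoff against b2: (-8)p + 5(1−p) = −13p + 5; against b3: 5p + 1(1−p) = 4p + 1.
Setting these equal: −13p + 5 = 4p + 1 ⇒ −17p = -4 ⇒ p = 4/17, and the value is (-13)·(4/17) + 5 = 33/17.
For General C: with q = P(b2), equating Top's and Bottom's payoffs gives −13q + 5 = 4q + 1 ⇒ q = 4/17.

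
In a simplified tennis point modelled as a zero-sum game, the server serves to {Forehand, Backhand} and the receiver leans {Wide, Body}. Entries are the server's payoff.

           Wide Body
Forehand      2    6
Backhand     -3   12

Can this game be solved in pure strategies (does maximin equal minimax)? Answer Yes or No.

Row minima: Forehand → 2, Backhand → -3; maximin = 2.
Column maxima: Wide → 2, Body → 12; minimax = 2.
maximin = minimax = 2, so a saddle point exists.

Yes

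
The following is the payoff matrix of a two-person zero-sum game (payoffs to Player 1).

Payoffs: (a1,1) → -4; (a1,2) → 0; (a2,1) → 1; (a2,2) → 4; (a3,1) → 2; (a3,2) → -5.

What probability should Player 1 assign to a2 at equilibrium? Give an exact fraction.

7/10

Row minima: a1 → -4, a2 → 1, a3 → -5; maximin = 1.
Column maxima: 1 → 2, 2 → 4; minimax = 2.
1 ≠ 2, so there is no saddle point; optimal play is mixed.
a1 is strictly dominated by a2, so Player 1 never plays it.
On the remaining 2×2 (a2, a3 vs 1, 2):
Let Player 1 play a2 with probability p. Expected payoff against 1: 1p + 2(1−p) = −p + 2; against 2: 4p + (-5)(1−p) = 9p − 5.
Setting these equal: −p + 2 = 9p − 5 ⇒ −10p = -7 ⇒ p = 7/10, and the value is (-1)·(7/10) + 2 = 13/10.
For Player 2: with q = P(1), equating a2's and a3's payoffs gives −3q + 4 = 7q − 5 ⇒ q = 9/10.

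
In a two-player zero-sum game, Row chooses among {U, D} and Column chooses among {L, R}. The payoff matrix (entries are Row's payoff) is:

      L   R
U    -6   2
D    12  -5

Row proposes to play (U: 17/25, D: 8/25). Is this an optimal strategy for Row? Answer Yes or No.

Against L this mix gives (17/25)·(-6) + (8/25)·12 = -6/25.
Against R this mix gives (17/25)·2 + (8/25)·(-5) = -6/25.
All of Column's active replies (L, R) yield -6/25, and no column does worse for Row. The mix makes Column indifferent and guarantees -6/25, so it is optimal.

Yes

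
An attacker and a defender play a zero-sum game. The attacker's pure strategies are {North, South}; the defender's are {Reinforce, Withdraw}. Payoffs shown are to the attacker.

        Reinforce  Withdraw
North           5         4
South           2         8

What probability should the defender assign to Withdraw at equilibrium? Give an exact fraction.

3/7

Row minima: North → 4, South → 2; maximin = 4.
Column maxima: Reinforce → 5, Withdraw → 8; minimax = 5.
4 ≠ 5, so there is no saddle point; optimal play is mixed.
Let the attacker play North with probability p. Expected payoff against Reinforce: 5p + 2(1−p) = 3p + 2; against Withdraw: 4p + 8(1−p) = −4p + 8.
Setting these equal: 3p + 2 = −4p + 8 ⇒ 7p = 6 ⇒ p = 6/7, and the value is (3)·(6/7) + 2 = 32/7.
For the defender: with q = P(Reinforce), equating North's and South's payoffs gives q + 4 = −6q + 8 ⇒ q = 4/7.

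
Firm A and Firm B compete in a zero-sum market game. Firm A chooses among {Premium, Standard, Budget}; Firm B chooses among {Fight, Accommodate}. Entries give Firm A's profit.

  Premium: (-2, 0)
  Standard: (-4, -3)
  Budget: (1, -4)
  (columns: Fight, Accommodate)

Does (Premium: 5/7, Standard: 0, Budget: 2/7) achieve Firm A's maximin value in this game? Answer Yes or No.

Against Fight this mix gives (5/7)·(-2) + (2/7)·1 = -8/7.
Against Accommodate this mix gives (5/7)·0 + (2/7)·(-4) = -8/7.
All of Firm B's active replies (Fight, Accommodate) yield -8/7, and no column does worse for Firm A. The mix makes Firm B indifferent and guarantees -8/7, so it is optimal.

Yes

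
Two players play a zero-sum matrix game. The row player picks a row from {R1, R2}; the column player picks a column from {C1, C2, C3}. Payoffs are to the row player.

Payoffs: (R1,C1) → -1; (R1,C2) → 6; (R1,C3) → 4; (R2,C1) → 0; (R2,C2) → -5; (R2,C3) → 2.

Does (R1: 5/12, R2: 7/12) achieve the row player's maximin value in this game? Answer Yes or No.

Against C1 this mix gives (5/12)·(-1) + (7/12)·0 = -5/12.
Against C2 this mix gives (5/12)·6 + (7/12)·(-5) = -5/12.
Against C3 this mix gives (5/12)·4 + (7/12)·2 = 17/6.
All of the column player's active replies (C1, C2) yield -5/12, and no column does worse for the row player. The mix makes the column player indifferent and guarantees -5/12, so it is optimal.

Yes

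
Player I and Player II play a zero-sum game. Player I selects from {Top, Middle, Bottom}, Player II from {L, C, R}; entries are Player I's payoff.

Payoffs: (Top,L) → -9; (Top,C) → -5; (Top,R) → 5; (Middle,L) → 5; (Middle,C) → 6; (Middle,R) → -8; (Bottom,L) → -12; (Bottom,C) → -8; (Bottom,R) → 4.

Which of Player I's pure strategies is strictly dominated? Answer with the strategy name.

Bottom

Top gives a strictly higher payoff than Bottom against every column: -9 > -12, -5 > -8, 5 > 4.
So Bottom is strictly dominated and Player I never plays it.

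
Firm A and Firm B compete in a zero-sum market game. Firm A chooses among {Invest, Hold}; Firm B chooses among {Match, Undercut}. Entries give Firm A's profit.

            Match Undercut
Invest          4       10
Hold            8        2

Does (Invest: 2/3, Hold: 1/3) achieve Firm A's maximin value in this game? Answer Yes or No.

No

Against Match this mix gives (2/3)·4 + (1/3)·8 = 16/3.
Against Undercut this mix gives (2/3)·10 + (1/3)·2 = 22/3.
Firm B will play Match, holding Firm A to 16/3. Shifting weight toward the row that does better against Match would raise this floor (the equalizing mix achieves 6 against both Match and Undercut), so the proposed strategy is not optimal.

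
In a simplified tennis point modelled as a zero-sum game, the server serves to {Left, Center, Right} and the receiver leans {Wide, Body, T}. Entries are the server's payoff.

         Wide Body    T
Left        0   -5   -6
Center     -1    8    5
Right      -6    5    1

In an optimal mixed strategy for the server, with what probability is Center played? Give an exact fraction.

Row minima: Left → -6, Center → -1, Right → -6; maximin = -1.
Column maxima: Wide → 0, Body → 8, T → 5; minimax = 0.
-1 ≠ 0, so there is no saddle point; optimal play is mixed.
Right is strictly dominated by Center, so the server never plays it.
Body is strictly dominated by T (it gives the server strictly more in every row), so the receiver never plays it.
On the remaining 2×2 (Left, Center vs Wide, T):
Let the server play Left with probability p. Expected payoff against Wide: 0p + (-1)(1−p) = p − 1; against T: (-6)p + 5(1−p) = −11p + 5.
Setting these equal: p − 1 = −11p + 5 ⇒ 12p = 6 ⇒ p = 1/2, and the value is (1)·(1/2) − 1 = -1/2.
For the receiver: with q = P(Wide), equating Left's and Center's payoffs gives 6q − 6 = −6q + 5 ⇒ q = 11/12.

1/2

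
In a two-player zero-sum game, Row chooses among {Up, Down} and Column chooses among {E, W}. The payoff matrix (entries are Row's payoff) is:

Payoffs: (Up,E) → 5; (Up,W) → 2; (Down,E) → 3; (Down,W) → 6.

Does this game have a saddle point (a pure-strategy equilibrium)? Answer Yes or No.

Row minima: Up → 2, Down → 3; maximin = 3.
Column maxima: E → 5, W → 6; minimax = 5.
3 ≠ 5, so no pure-strategy equilibrium exists.

No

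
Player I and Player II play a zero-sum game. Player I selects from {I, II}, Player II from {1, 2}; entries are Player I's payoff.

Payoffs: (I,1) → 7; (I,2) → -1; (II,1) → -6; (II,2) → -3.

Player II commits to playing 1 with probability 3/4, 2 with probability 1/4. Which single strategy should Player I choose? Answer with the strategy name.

I

Expected payoff of I: (3/4)·7 + (1/4)·(-1) = 5.
Expected payoff of II: (3/4)·(-6) + (1/4)·(-3) = -21/4.
The largest is 5, so Player I's best response is I.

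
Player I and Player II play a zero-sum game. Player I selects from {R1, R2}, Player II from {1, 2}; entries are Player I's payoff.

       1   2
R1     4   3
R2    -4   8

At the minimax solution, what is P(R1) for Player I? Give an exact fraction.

12/13

Row minima: R1 → 3, R2 → -4; maximin = 3.
Column maxima: 1 → 4, 2 → 8; minimax = 4.
3 ≠ 4, so there is no saddle point; optimal play is mixed.
Let Player I play R1 with probability p. Expected payoff against 1: 4p + (-4)(1−p) = 8p − 4; against 2: 3p + 8(1−p) = −5p + 8.
Setting these equal: 8p − 4 = −5p + 8 ⇒ 13p = 12 ⇒ p = 12/13, and the value is (8)·(12/13) − 4 = 44/13.
For Player II: with q = P(1), equating R1's and R2's payoffs gives q + 3 = −12q + 8 ⇒ q = 5/13.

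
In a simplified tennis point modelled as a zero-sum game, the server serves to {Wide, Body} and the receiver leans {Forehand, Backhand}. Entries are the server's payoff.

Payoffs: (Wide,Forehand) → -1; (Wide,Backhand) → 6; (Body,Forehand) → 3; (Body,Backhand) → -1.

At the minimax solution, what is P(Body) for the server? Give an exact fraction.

7/11

Row minima: Wide → -1, Body → -1; maximin = -1.
Column maxima: Forehand → 3, Backhand → 6; minimax = 3.
-1 ≠ 3, so there is no saddle point; optimal play is mixed.
Let the server play Wide with probability p. Expected payoff against Forehand: (-1)p + 3(1−p) = −4p + 3; against Backhand: 6p + (-1)(1−p) = 7p − 1.
Setting these equal: −4p + 3 = 7p − 1 ⇒ −11p = -4 ⇒ p = 4/11, and the value is (-4)·(4/11) + 3 = 17/11.
For the receiver: with q = P(Forehand), equating Wide's and Body's payoffs gives −7q + 6 = 4q − 1 ⇒ q = 7/11.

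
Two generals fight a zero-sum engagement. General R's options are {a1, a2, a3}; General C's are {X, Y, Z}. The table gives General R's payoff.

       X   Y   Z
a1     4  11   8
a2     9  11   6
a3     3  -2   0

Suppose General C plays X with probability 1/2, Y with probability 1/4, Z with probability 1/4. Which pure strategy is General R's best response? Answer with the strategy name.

Expected payoff of a1: (1/2)·4 + (1/4)·11 + (1/4)·8 = 27/4.
Expected payoff of a2: (1/2)·9 + (1/4)·11 + (1/4)·6 = 35/4.
Expected payoff of a3: (1/2)·3 + (1/4)·(-2) + (1/4)·0 = 1.
The largest is 35/4, so General R's best response is a2.

a2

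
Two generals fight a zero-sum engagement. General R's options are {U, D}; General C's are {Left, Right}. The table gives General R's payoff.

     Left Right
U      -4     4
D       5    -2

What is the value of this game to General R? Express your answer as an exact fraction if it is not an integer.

Row minima: U → -4, D → -2; maximin = -2.
Column maxima: Left → 5, Right → 4; minimax = 4.
-2 ≠ 4, so there is no saddle point; optimal play is mixed.
Let General R play U with probability p. Expected payoff against Left: (-4)p + 5(1−p) = −9p + 5; against Right: 4p + (-2)(1−p) = 6p − 2.
Setting these equal: −9p + 5 = 6p − 2 ⇒ −15p = -7 ⇒ p = 7/15, and the value is (-9)·(7/15) + 5 = 4/5.
For General C: with q = P(Left), equating U's and D's payoffs gives −8q + 4 = 7q − 2 ⇒ q = 2/5.

4/5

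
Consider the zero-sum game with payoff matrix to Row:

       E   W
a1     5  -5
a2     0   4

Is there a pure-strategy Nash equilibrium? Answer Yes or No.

Row minima: a1 → -5, a2 → 0; maximin = 0.
Column maxima: E → 5, W → 4; minimax = 4.
0 ≠ 4, so no pure-strategy equilibrium exists.

No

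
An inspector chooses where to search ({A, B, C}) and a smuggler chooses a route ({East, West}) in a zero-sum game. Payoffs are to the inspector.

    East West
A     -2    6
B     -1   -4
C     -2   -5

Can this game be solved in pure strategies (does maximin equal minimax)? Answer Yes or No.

No

Row minima: A → -2, B → -4, C → -5; maximin = -2.
Column maxima: East → -1, West → 6; minimax = -1.
-2 ≠ -1, so no pure-strategy equilibrium exists.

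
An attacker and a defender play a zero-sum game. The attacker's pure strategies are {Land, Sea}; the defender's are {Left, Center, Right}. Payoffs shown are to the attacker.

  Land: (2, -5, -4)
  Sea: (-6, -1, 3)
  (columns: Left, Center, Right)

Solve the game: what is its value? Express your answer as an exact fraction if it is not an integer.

Row minima: Land → -5, Sea → -6; maximin = -5.
Column maxima: Left → 2, Center → -1, Right → 3; minimax = -1.
-5 ≠ -1, so there is no saddle point; optimal play is mixed.
Right is strictly dominated by Center (it gives the attacker strictly more in every row), so the defender never plays it.
On the remaining 2×2 (Land, Sea vs Left, Center):
Let the attacker play Land with probability p. Expected payoff against Left: 2p + (-6)(1−p) = 8p − 6; against Center: (-5)p + (-1)(1−p) = −4p − 1.
Setting these equal: 8p − 6 = −4p − 1 ⇒ 12p = 5 ⇒ p = 5/12, and the value is (8)·(5/12) − 6 = -8/3.
For the defender: with q = P(Left), equating Land's and Sea's payoffs gives 7q − 5 = −5q − 1 ⇒ q = 1/3.

-8/3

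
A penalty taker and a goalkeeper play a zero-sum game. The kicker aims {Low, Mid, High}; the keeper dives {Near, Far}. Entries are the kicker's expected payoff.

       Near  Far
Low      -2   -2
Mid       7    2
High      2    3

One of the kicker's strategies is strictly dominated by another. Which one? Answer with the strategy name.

Mid gives a strictly higher payoff than Low against every column: 7 > -2, 2 > -2.
So Low is strictly dominated and the kicker never plays it.

Low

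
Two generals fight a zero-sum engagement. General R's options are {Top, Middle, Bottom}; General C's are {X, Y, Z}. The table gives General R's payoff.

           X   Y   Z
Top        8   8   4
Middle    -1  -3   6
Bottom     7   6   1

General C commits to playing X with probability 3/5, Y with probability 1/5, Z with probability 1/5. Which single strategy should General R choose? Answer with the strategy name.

Expected payoff of Top: (3/5)·8 + (1/5)·8 + (1/5)·4 = 36/5.
Expected payoff of Middle: (3/5)·(-1) + (1/5)·(-3) + (1/5)·6 = 0.
Expected payoff of Bottom: (3/5)·7 + (1/5)·6 + (1/5)·1 = 28/5.
The largest is 36/5, so General R's best response is Top.

Top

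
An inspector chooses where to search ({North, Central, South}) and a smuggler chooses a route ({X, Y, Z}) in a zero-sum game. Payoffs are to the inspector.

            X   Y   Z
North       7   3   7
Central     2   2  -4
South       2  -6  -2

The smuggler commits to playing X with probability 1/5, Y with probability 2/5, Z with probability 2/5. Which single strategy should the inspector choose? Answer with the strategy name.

North

Expected payoff of North: (1/5)·7 + (2/5)·3 + (2/5)·7 = 27/5.
Expected payoff of Central: (1/5)·2 + (2/5)·2 + (2/5)·(-4) = -2/5.
Expected payoff of South: (1/5)·2 + (2/5)·(-6) + (2/5)·(-2) = -14/5.
The largest is 27/5, so the inspector's best response is North.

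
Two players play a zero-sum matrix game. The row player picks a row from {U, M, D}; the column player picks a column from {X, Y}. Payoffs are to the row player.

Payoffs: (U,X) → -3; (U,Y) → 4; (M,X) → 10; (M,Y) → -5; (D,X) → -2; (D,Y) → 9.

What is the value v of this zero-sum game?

Row minima: U → -3, M → -5, D → -2; maximin = -2.
Column maxima: X → 10, Y → 9; minimax = 9.
-2 ≠ 9, so there is no saddle point; optimal play is mixed.
U is strictly dominated by D, so the row player never plays it.
On the remaining 2×2 (M, D vs X, Y):
Let the row player play M with probability p. Expected payoff against X: 10p + (-2)(1−p) = 12p − 2; against Y: (-5)p + 9(1−p) = −14p + 9.
Setting these equal: 12p − 2 = −14p + 9 ⇒ 26p = 11 ⇒ p = 11/26, and the value is (12)·(11/26) − 2 = 40/13.
For the column player: with q = P(X), equating M's and D's payoffs gives 15q − 5 = −11q + 9 ⇒ q = 7/13.

40/13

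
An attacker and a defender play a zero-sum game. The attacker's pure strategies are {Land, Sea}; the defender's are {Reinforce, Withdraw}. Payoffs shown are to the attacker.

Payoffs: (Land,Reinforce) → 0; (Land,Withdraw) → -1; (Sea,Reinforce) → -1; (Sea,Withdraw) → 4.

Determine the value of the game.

-1/6

Row minima: Land → -1, Sea → -1; maximin = -1.
Column maxima: Reinforce → 0, Withdraw → 4; minimax = 0.
-1 ≠ 0, so there is no saddle point; optimal play is mixed.
Let the attacker play Land with probability p. Expected payoff against Reinforce: 0p + (-1)(1−p) = p − 1; against Withdraw: (-1)p + 4(1−p) = −5p + 4.
Setting these equal: p − 1 = −5p + 4 ⇒ 6p = 5 ⇒ p = 5/6, and the value is (1)·(5/6) − 1 = -1/6.
For the defender: with q = P(Reinforce), equating Land's and Sea's payoffs gives q − 1 = −5q + 4 ⇒ q = 5/6.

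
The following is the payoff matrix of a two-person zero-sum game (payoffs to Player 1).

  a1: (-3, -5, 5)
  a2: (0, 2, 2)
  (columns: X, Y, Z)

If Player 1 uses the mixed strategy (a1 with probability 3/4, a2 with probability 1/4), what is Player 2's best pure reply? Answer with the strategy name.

Y

If Player 2 plays X, Player 1's expected payoff is (3/4)·(-3) + (1/4)·0 = -9/4.
If Player 2 plays Y, Player 1's expected payoff is (3/4)·(-5) + (1/4)·2 = -13/4.
If Player 2 plays Z, Player 1's expected payoff is (3/4)·5 + (1/4)·2 = 17/4.
Player 2 minimizes Player 1's payoff; the smallest is -13/4, so the best response is Y.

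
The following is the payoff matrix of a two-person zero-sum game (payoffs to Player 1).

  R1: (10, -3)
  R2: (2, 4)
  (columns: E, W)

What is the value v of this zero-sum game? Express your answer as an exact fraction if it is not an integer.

Row minima: R1 → -3, R2 → 2; maximin = 2.
Column maxima: E → 10, W → 4; minimax = 4.
2 ≠ 4, so there is no saddle point; optimal play is mixed.
Let Player 1 play R1 with probability p. Expected payoff against E: 10p + 2(1−p) = 8p + 2; against W: (-3)p + 4(1−p) = −7p + 4.
Setting these equal: 8p + 2 = −7p + 4 ⇒ 15p = 2 ⇒ p = 2/15, and the value is (8)·(2/15) + 2 = 46/15.
For Player 2: with q = P(E), equating R1's and R2's payoffs gives 13q − 3 = −2q + 4 ⇒ q = 7/15.

46/15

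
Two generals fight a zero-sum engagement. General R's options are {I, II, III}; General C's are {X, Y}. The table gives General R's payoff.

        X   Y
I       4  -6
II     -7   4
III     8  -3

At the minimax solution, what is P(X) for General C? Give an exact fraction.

7/22

Row minima: I → -6, II → -7, III → -3; maximin = -3.
Column maxima: X → 8, Y → 4; minimax = 4.
-3 ≠ 4, so there is no saddle point; optimal play is mixed.
I is strictly dominated by III, so General R never plays it.
On the remaining 2×2 (II, III vs X, Y):
Let General R play II with probability p. Expected payoff against X: (-7)p + 8(1−p) = −15p + 8; against Y: 4p + (-3)(1−p) = 7p − 3.
Setting these equal: −15p + 8 = 7p − 3 ⇒ −22p = -11 ⇒ p = 1/2, and the value is (-15)·(1/2) + 8 = 1/2.
For General C: with q = P(X), equating II's and III's payoffs gives −11q + 4 = 11q − 3 ⇒ q = 7/22.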